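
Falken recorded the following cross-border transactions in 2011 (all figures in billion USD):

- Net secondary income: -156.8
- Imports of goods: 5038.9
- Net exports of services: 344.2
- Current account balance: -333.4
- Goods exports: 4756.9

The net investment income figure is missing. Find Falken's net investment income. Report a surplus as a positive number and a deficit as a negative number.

-238.8

Current account = goods balance + services balance + net primary income + net secondary income
Sum of the known components = -94.6
Net investment income = CA - (known components) = -333.4 - (-94.6) = -238.8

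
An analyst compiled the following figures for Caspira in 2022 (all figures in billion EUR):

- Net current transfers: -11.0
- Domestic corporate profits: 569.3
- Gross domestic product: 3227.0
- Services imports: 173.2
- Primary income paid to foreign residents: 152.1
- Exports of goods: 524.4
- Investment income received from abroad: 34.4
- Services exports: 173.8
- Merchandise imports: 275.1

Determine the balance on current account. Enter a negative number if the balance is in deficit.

121.2

Goods balance = 524.4 - 275.1 = 249.3
Services balance = 173.8 - 173.2 = 0.6
Trade balance (goods + services) = 249.3 + 0.6 = 249.9
Net primary income = 34.4 - 152.1 = -117.7
Net secondary income = -11.0
Current account = 249.9 + (-117.7) + (-11.0) = 121.2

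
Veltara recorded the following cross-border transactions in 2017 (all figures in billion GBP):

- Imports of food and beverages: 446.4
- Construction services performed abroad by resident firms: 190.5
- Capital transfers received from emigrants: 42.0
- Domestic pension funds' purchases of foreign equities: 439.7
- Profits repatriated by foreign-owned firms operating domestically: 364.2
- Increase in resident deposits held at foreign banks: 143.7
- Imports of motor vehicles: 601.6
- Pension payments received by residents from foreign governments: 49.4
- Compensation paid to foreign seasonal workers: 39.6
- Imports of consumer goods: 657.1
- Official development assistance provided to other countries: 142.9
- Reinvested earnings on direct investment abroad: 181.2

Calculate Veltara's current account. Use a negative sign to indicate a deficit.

Goods: -446.4 - 601.6 - 657.1 = -1705.1
Services: 190.5
Primary income: 181.2 - 39.6 - 364.2 = -222.6
Secondary income: 49.4 - 142.9 = -93.5
Current account = (-1705.1) + 190.5 + (-222.6) + (-93.5) = -1830.7
(Excluded from the current account — capital account: capital transfers received from emigrants 42.0; financial account: domestic pension funds' purchases of foreign equities 439.7, increase in resident deposits held at foreign banks 143.7.)

-1830.7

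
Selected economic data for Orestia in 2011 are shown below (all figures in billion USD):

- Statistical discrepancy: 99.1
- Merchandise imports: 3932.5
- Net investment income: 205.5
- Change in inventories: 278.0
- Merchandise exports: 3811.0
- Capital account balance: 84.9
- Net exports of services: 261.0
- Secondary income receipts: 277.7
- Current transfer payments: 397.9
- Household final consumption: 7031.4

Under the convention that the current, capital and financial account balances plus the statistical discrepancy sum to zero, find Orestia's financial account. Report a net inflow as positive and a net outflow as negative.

-408.8

Goods balance = 3811.0 - 3932.5 = -121.5
Services balance = 261.0
Trade balance (goods + services) = -121.5 + 261.0 = 139.5
Net primary income = 205.5
Net secondary income = 277.7 - 397.9 = -120.2
Current account = 139.5 + 205.5 + (-120.2) = 224.8
Financial account = -(224.8 + 84.9 + 99.1) = -408.8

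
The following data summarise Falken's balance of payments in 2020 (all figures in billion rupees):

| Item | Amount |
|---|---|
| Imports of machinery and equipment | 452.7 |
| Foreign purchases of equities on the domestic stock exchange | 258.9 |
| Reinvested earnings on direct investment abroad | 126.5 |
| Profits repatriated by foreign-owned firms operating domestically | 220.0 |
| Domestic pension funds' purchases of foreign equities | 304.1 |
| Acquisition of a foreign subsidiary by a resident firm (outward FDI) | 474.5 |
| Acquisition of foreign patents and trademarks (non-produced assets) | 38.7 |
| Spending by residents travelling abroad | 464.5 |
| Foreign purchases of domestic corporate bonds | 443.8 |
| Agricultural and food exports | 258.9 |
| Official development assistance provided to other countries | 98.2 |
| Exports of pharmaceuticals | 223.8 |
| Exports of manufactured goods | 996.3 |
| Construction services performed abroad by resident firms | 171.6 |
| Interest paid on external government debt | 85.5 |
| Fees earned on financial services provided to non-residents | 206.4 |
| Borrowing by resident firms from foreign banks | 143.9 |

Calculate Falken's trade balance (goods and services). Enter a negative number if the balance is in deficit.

Goods: 996.3 + 258.9 - 452.7 + 223.8 = 1026.3
Services: -464.5 + 206.4 + 171.6 = -86.5
Trade balance = 1026.3 + (-86.5) = 939.8
(Excluded from the trade balance — financial account: foreign purchases of equities on the domestic stock exchange 258.9, domestic pension funds' purchases of foreign equities 304.1, acquisition of a foreign subsidiary by a resident firm (outward FDI) 474.5, foreign purchases of domestic corporate bonds 443.8, borrowing by resident firms from foreign banks 143.9; primary income: reinvested earnings on direct investment abroad 126.5, profits repatriated by foreign-owned firms operating domestically 220.0, interest paid on external government debt 85.5; capital account: acquisition of foreign patents and trademarks (non-produced assets) 38.7; secondary income: official development assistance provided to other countries 98.2.)

939.8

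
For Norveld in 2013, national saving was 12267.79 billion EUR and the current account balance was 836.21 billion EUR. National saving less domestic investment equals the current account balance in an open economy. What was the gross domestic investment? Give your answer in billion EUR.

11431.58

S - I = CA (net lending to the rest of the world).
I = S - CA = 12267.79 - 836.21 = 11431.58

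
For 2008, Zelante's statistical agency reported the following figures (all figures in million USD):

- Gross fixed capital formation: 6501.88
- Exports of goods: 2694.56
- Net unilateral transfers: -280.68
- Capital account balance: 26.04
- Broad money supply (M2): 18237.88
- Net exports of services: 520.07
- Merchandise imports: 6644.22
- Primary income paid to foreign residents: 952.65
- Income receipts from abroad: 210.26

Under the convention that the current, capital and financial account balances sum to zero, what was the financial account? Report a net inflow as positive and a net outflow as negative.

4426.62

Goods balance = 2694.56 - 6644.22 = -3949.66
Services balance = 520.07
Trade balance (goods + services) = -3949.66 + 520.07 = -3429.59
Net primary income = 210.26 - 952.65 = -742.39
Net secondary income = -280.68
Current account = -3429.59 + (-742.39) + (-280.68) = -4452.66
Financial account = -(-4452.66 + 26.04) = 4426.62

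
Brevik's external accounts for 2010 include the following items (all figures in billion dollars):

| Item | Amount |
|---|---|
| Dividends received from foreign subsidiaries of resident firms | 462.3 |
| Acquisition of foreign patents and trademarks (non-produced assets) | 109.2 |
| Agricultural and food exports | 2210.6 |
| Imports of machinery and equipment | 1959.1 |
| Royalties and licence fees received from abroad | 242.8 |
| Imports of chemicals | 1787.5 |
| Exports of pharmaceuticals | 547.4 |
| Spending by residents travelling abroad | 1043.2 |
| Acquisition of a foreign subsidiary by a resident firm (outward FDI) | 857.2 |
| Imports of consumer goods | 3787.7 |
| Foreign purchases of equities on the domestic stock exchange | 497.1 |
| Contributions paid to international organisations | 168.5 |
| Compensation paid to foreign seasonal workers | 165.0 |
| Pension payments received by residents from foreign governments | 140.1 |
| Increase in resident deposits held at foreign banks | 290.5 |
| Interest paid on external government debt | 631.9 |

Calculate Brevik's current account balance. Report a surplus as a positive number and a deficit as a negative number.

-5939.7

Goods: -3787.7 + 2210.6 - 1787.5 - 1959.1 + 547.4 = -4776.3
Services: -1043.2 + 242.8 = -800.4
Primary income: 462.3 - 165.0 - 631.9 = -334.6
Secondary income: -168.5 + 140.1 = -28.4
Current account = (-4776.3) + (-800.4) + (-334.6) + (-28.4) = -5939.7
(Excluded from the current account — capital account: acquisition of foreign patents and trademarks (non-produced assets) 109.2; financial account: acquisition of a foreign subsidiary by a resident firm (outward FDI) 857.2, foreign purchases of equities on the domestic stock exchange 497.1, increase in resident deposits held at foreign banks 290.5.)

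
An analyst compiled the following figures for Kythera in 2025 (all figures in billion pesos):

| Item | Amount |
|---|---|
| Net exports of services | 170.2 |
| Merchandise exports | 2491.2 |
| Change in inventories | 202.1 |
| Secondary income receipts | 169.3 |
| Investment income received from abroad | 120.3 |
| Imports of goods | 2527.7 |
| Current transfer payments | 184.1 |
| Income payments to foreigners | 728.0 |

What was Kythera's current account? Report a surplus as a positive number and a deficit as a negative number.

Goods balance = 2491.2 - 2527.7 = -36.5
Services balance = 170.2
Trade balance (goods + services) = -36.5 + 170.2 = 133.7
Net primary income = 120.3 - 728.0 = -607.7
Net secondary income = 169.3 - 184.1 = -14.8
Current account = 133.7 + (-607.7) + (-14.8) = -488.8

-488.8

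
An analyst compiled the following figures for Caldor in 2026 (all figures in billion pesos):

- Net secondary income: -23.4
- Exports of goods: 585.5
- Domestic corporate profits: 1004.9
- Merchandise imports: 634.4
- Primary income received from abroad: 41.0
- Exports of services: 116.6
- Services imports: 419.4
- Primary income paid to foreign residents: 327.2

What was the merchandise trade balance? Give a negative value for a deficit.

-48.9

Goods balance = 585.5 - 634.4 = -48.9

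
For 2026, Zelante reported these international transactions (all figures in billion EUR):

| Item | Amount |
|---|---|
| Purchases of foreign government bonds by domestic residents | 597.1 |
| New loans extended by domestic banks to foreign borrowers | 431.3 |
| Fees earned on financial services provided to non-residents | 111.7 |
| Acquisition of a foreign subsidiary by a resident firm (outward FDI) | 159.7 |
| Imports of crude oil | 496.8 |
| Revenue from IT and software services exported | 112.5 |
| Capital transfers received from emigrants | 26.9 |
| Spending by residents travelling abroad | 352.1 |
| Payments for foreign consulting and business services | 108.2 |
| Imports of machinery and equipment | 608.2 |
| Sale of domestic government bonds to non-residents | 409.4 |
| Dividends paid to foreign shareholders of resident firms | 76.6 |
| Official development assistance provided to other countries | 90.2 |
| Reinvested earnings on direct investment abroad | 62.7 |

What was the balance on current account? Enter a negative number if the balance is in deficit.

-1445.2

Goods: -496.8 - 608.2 = -1105.0
Services: -352.1 + 111.7 - 108.2 + 112.5 = -236.1
Primary income: 62.7 - 76.6 = -13.9
Secondary income: -90.2
Current account = (-1105.0) + (-236.1) + (-13.9) + (-90.2) = -1445.2
(Excluded from the current account — financial account: purchases of foreign government bonds by domestic residents 597.1, new loans extended by domestic banks to foreign borrowers 431.3, acquisition of a foreign subsidiary by a resident firm (outward FDI) 159.7, sale of domestic government bonds to non-residents 409.4; capital account: capital transfers received from emigrants 26.9.)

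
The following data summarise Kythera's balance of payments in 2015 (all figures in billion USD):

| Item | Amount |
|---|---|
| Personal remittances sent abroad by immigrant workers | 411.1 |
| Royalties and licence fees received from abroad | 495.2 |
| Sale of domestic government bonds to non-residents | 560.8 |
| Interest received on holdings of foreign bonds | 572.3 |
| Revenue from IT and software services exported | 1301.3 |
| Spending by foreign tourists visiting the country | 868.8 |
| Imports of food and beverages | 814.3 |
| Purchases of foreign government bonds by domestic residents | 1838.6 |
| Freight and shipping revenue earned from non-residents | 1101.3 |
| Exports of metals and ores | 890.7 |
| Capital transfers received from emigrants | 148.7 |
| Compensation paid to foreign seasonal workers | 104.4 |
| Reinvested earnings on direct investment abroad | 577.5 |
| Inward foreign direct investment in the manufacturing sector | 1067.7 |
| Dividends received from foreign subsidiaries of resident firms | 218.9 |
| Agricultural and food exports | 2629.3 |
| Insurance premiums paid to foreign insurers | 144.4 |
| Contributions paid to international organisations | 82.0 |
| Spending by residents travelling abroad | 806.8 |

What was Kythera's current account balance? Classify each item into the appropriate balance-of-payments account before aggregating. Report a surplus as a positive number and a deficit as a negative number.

6292.3

Goods: -814.3 + 2629.3 + 890.7 = 2705.7
Services: 495.2 - 806.8 + 1101.3 - 144.4 + 1301.3 + 868.8 = 2815.4
Primary income: 572.3 + 577.5 - 104.4 + 218.9 = 1264.3
Secondary income: -411.1 - 82.0 = -493.1
Current account = 2705.7 + 2815.4 + 1264.3 + (-493.1) = 6292.3
(Excluded from the current account — financial account: sale of domestic government bonds to non-residents 560.8, purchases of foreign government bonds by domestic residents 1838.6, inward foreign direct investment in the manufacturing sector 1067.7; capital account: capital transfers received from emigrants 148.7.)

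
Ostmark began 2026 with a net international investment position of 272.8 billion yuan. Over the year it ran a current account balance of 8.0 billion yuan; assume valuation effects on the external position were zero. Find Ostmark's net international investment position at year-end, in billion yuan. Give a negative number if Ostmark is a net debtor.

280.8

With no valuation effects, change in NIIP = current account = 8.0
End-of-year NIIP = 272.8 + 8.0 = 280.8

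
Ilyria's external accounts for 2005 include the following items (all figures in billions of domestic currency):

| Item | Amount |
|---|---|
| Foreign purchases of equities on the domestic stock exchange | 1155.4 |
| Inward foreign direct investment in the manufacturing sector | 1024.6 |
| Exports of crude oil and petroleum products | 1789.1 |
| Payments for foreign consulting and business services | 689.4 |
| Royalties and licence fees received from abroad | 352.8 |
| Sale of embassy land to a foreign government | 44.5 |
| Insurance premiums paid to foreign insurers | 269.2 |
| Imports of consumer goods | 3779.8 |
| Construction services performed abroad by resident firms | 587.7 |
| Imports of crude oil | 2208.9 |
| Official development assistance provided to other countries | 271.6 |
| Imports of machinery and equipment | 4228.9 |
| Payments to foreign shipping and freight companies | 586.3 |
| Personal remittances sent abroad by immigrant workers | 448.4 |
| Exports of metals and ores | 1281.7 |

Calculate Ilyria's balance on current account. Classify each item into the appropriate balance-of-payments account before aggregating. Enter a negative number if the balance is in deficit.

Goods: 1789.1 - 4228.9 + 1281.7 - 2208.9 - 3779.8 = -7146.8
Services: 352.8 - 269.2 - 689.4 + 587.7 - 586.3 = -604.4
Secondary income: -448.4 - 271.6 = -720.0
Current account = (-7146.8) + (-604.4) + (-720.0) = -8471.2
(Excluded from the current account — financial account: foreign purchases of equities on the domestic stock exchange 1155.4, inward foreign direct investment in the manufacturing sector 1024.6; capital account: sale of embassy land to a foreign government 44.5.)

-8471.2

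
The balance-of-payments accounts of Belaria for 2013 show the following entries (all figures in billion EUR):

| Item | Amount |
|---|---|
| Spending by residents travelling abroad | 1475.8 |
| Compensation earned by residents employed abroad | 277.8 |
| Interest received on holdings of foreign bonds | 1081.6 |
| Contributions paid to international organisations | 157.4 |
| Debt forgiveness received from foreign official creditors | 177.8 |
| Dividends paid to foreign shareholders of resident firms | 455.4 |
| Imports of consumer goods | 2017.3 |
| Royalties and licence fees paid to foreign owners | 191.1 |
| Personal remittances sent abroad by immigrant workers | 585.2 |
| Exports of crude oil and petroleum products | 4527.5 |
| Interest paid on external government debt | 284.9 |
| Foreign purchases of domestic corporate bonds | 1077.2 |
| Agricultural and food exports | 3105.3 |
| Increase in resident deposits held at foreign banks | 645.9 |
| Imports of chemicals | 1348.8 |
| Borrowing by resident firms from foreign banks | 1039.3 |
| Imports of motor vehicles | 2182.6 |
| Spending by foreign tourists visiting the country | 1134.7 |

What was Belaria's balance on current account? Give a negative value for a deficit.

Goods: -2182.6 - 2017.3 + 3105.3 + 4527.5 - 1348.8 = 2084.1
Services: 1134.7 - 191.1 - 1475.8 = -532.2
Primary income: -284.9 - 455.4 + 277.8 + 1081.6 = 619.1
Secondary income: -157.4 - 585.2 = -742.6
Current account = 2084.1 + (-532.2) + 619.1 + (-742.6) = 1428.4
(Excluded from the current account — capital account: debt forgiveness received from foreign official creditors 177.8; financial account: foreign purchases of domestic corporate bonds 1077.2, increase in resident deposits held at foreign banks 645.9, borrowing by resident firms from foreign banks 1039.3.)

1428.4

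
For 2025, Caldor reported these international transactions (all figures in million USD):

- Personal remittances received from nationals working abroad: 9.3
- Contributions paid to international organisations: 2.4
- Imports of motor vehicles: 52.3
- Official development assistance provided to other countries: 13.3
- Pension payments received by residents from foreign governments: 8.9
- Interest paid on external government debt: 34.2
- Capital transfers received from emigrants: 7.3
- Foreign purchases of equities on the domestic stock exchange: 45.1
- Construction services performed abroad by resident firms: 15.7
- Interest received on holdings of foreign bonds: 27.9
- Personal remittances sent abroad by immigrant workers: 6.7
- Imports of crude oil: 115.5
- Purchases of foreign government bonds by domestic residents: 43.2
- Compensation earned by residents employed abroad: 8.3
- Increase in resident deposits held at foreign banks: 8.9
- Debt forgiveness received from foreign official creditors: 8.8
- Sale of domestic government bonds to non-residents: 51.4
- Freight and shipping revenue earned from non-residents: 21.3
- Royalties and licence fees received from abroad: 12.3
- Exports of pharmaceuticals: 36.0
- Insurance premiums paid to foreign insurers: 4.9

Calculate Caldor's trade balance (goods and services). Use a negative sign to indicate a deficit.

Goods: -115.5 - 52.3 + 36.0 = -131.8
Services: 21.3 + 15.7 - 4.9 + 12.3 = 44.4
Trade balance = -131.8 + 44.4 = -87.4
(Excluded from the trade balance — secondary income: personal remittances received from nationals working abroad 9.3, contributions paid to international organisations 2.4, official development assistance provided to other countries 13.3, pension payments received by residents from foreign governments 8.9, personal remittances sent abroad by immigrant workers 6.7; primary income: interest paid on external government debt 34.2, interest received on holdings of foreign bonds 27.9, compensation earned by residents employed abroad 8.3; capital account: capital transfers received from emigrants 7.3, debt forgiveness received from foreign official creditors 8.8; financial account: foreign purchases of equities on the domestic stock exchange 45.1, purchases of foreign government bonds by domestic residents 43.2, increase in resident deposits held at foreign banks 8.9, sale of domestic government bonds to non-residents 51.4.)

-87.4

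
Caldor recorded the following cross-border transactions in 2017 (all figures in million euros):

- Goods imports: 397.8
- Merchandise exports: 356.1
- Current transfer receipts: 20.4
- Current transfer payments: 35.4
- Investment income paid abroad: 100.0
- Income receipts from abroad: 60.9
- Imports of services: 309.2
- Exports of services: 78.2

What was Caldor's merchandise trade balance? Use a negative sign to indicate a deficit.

Goods balance = 356.1 - 397.8 = -41.7

-41.7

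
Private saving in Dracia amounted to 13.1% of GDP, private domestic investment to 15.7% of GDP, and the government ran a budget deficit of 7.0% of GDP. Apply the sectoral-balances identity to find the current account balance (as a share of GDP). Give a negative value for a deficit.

-9.6

By the sectoral-balances identity, CA = (S_private - I) + (T - G).
Private balance = 13.1 - 15.7 = -2.6
Government balance (T - G) = -7.0
CA = -2.6 + (-7.0) = -9.6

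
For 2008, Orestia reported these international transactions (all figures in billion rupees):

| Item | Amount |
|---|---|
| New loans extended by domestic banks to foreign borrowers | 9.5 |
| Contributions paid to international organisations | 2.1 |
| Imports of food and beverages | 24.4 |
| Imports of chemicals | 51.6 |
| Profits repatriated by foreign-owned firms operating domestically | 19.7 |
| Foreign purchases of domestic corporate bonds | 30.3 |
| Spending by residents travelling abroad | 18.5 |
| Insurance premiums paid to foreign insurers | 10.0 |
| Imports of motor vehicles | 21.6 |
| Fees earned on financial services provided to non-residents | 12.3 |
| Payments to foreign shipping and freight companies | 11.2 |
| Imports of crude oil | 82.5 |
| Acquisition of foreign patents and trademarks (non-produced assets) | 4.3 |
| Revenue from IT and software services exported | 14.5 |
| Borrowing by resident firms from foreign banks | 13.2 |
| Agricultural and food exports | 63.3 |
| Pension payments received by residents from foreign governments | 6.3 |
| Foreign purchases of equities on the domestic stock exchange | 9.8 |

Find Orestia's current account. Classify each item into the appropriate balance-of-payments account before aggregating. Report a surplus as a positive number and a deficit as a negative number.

-145.2

Goods: 63.3 - 24.4 - 82.5 - 51.6 - 21.6 = -116.8
Services: 12.3 + 14.5 - 18.5 - 11.2 - 10.0 = -12.9
Primary income: -19.7
Secondary income: 6.3 - 2.1 = 4.2
Current account = (-116.8) + (-12.9) + (-19.7) + 4.2 = -145.2
(Excluded from the current account — financial account: new loans extended by domestic banks to foreign borrowers 9.5, foreign purchases of domestic corporate bonds 30.3, borrowing by resident firms from foreign banks 13.2, foreign purchases of equities on the domestic stock exchange 9.8; capital account: acquisition of foreign patents and trademarks (non-produced assets) 4.3.)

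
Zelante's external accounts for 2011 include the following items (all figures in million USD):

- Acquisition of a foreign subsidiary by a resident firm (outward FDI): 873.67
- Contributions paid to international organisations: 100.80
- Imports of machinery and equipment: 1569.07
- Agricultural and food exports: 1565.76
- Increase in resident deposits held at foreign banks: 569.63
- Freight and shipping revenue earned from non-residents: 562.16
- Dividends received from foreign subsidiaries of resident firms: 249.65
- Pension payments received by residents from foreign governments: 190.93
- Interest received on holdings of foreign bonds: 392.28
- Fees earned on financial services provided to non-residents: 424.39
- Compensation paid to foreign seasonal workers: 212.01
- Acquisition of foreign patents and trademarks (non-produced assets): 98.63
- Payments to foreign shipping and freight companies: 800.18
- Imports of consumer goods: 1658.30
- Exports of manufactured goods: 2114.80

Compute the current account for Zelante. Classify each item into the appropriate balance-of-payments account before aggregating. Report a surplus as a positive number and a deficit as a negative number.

Goods: -1569.07 + 2114.80 - 1658.30 + 1565.76 = 453.19
Services: 424.39 + 562.16 - 800.18 = 186.37
Primary income: 249.65 + 392.28 - 212.01 = 429.92
Secondary income: 190.93 - 100.80 = 90.13
Current account = 453.19 + 186.37 + 429.92 + 90.13 = 1159.61
(Excluded from the current account — financial account: acquisition of a foreign subsidiary by a resident firm (outward FDI) 873.67, increase in resident deposits held at foreign banks 569.63; capital account: acquisition of foreign patents and trademarks (non-produced assets) 98.63.)

1159.61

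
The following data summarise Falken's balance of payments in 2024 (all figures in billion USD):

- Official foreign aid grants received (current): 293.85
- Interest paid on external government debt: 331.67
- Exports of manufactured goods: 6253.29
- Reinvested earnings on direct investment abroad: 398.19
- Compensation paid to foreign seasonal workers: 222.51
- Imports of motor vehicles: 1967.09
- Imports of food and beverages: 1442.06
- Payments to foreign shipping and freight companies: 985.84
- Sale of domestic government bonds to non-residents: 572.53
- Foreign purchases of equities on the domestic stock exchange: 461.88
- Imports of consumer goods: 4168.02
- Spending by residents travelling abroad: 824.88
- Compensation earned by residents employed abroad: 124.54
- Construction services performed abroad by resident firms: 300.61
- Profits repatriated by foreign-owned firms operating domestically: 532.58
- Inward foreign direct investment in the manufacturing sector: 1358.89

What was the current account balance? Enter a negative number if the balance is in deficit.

-3104.17

Goods: -4168.02 - 1442.06 + 6253.29 - 1967.09 = -1323.88
Services: -824.88 - 985.84 + 300.61 = -1510.11
Primary income: -222.51 + 124.54 - 331.67 + 398.19 - 532.58 = -564.03
Secondary income: 293.85
Current account = (-1323.88) + (-1510.11) + (-564.03) + 293.85 = -3104.17
(Excluded from the current account — financial account: sale of domestic government bonds to non-residents 572.53, foreign purchases of equities on the domestic stock exchange 461.88, inward foreign direct investment in the manufacturing sector 1358.89.)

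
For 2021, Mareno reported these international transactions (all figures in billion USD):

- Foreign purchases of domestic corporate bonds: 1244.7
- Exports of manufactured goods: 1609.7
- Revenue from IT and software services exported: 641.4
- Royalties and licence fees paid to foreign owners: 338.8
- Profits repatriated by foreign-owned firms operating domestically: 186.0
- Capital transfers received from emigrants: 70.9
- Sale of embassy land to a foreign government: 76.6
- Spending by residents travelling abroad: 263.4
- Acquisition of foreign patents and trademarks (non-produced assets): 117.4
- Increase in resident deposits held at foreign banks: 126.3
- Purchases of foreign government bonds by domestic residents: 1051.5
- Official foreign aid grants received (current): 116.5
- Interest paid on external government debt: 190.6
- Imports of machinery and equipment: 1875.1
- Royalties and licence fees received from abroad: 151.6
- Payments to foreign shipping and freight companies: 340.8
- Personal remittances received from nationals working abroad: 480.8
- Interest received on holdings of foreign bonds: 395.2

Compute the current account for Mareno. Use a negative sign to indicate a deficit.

200.5

Goods: 1609.7 - 1875.1 = -265.4
Services: -340.8 + 151.6 - 263.4 + 641.4 - 338.8 = -150.0
Primary income: -186.0 + 395.2 - 190.6 = 18.6
Secondary income: 116.5 + 480.8 = 597.3
Current account = (-265.4) + (-150.0) + 18.6 + 597.3 = 200.5
(Excluded from the current account — financial account: foreign purchases of domestic corporate bonds 1244.7, increase in resident deposits held at foreign banks 126.3, purchases of foreign government bonds by domestic residents 1051.5; capital account: capital transfers received from emigrants 70.9, sale of embassy land to a foreign government 76.6, acquisition of foreign patents and trademarks (non-produced assets) 117.4.)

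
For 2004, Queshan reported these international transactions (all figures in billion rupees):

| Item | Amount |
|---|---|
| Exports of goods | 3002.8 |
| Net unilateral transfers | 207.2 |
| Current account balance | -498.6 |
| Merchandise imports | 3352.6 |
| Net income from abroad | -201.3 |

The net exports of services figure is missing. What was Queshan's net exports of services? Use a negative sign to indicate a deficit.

-154.7

Current account = goods balance + services balance + net primary income + net secondary income
Sum of the known components = -343.9
Net exports of services = CA - (known components) = -498.6 - (-343.9) = -154.7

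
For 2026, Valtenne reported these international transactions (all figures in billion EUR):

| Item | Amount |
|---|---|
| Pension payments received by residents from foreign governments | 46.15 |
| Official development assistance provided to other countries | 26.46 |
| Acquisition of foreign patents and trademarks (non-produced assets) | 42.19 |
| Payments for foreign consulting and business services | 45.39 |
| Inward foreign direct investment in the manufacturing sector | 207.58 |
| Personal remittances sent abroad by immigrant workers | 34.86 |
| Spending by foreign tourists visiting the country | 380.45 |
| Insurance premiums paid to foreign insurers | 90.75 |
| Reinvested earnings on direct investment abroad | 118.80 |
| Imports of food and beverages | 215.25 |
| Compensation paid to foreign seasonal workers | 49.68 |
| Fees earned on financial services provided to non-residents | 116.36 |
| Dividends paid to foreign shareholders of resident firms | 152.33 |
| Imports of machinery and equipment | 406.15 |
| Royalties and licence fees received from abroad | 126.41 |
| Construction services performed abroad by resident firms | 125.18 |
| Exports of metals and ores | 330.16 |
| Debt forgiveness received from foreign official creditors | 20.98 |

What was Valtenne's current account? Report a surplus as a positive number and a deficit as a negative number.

222.64

Goods: -215.25 + 330.16 - 406.15 = -291.24
Services: 125.18 + 126.41 - 90.75 + 380.45 - 45.39 + 116.36 = 612.26
Primary income: 118.80 - 49.68 - 152.33 = -83.21
Secondary income: 46.15 - 26.46 - 34.86 = -15.17
Current account = (-291.24) + 612.26 + (-83.21) + (-15.17) = 222.64
(Excluded from the current account — capital account: acquisition of foreign patents and trademarks (non-produced assets) 42.19, debt forgiveness received from foreign official creditors 20.98; financial account: inward foreign direct investment in the manufacturing sector 207.58.)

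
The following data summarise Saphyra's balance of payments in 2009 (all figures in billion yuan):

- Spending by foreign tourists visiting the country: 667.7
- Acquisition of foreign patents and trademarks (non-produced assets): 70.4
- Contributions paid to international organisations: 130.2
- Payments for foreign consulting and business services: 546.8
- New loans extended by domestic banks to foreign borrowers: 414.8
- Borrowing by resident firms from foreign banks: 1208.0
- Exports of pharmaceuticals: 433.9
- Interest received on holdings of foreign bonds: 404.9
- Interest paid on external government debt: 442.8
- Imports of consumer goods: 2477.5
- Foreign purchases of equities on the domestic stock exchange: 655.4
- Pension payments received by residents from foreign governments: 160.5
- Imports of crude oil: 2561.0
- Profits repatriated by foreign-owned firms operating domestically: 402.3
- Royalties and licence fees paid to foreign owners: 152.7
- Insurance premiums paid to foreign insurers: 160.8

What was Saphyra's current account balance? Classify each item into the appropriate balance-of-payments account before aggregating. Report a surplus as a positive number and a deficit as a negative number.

Goods: 433.9 - 2477.5 - 2561.0 = -4604.6
Services: -546.8 - 152.7 + 667.7 - 160.8 = -192.6
Primary income: 404.9 - 402.3 - 442.8 = -440.2
Secondary income: -130.2 + 160.5 = 30.3
Current account = (-4604.6) + (-192.6) + (-440.2) + 30.3 = -5207.1
(Excluded from the current account — capital account: acquisition of foreign patents and trademarks (non-produced assets) 70.4; financial account: new loans extended by domestic banks to foreign borrowers 414.8, borrowing by resident firms from foreign banks 1208.0, foreign purchases of equities on the domestic stock exchange 655.4.)

-5207.1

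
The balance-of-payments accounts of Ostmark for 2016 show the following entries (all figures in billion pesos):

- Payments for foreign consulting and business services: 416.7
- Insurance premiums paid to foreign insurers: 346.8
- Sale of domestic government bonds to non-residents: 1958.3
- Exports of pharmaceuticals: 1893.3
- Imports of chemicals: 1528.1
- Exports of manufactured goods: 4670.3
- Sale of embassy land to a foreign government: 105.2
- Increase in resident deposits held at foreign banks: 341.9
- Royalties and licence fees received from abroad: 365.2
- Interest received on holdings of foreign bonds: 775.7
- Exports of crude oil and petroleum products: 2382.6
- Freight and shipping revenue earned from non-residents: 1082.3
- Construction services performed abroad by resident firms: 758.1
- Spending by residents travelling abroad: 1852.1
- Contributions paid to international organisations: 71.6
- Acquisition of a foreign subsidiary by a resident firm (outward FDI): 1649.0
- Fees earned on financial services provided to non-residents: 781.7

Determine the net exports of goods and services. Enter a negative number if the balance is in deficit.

7789.8

Goods: 1893.3 - 1528.1 + 4670.3 + 2382.6 = 7418.1
Services: 781.7 - 416.7 + 365.2 + 1082.3 - 346.8 + 758.1 - 1852.1 = 371.7
Trade balance = 7418.1 + 371.7 = 7789.8
(Excluded from the trade balance — financial account: sale of domestic government bonds to non-residents 1958.3, increase in resident deposits held at foreign banks 341.9, acquisition of a foreign subsidiary by a resident firm (outward FDI) 1649.0; capital account: sale of embassy land to a foreign government 105.2; primary income: interest received on holdings of foreign bonds 775.7; secondary income: contributions paid to international organisations 71.6.)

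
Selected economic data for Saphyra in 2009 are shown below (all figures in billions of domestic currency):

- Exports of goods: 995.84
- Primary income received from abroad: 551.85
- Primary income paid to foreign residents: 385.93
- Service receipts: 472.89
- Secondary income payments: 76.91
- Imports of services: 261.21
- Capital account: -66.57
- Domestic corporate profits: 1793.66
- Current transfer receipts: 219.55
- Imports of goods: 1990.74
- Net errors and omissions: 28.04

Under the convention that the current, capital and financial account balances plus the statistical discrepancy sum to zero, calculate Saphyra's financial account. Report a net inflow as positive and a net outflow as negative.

513.19

Goods balance = 995.84 - 1990.74 = -994.90
Services balance = 472.89 - 261.21 = 211.68
Trade balance (goods + services) = -994.90 + 211.68 = -783.22
Net primary income = 551.85 - 385.93 = 165.92
Net secondary income = 219.55 - 76.91 = 142.64
Current account = -783.22 + 165.92 + 142.64 = -474.66
Financial account = -(-474.66 + (-66.57) + 28.04) = 513.19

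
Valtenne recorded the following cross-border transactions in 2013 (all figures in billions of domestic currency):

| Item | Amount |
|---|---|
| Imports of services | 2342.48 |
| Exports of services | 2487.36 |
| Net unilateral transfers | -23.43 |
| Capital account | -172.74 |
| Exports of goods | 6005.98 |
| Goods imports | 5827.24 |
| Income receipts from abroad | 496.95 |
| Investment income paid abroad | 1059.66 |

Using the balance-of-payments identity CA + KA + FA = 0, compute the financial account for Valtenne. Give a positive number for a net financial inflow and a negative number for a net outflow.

435.26

Goods balance = 6005.98 - 5827.24 = 178.74
Services balance = 2487.36 - 2342.48 = 144.88
Trade balance (goods + services) = 178.74 + 144.88 = 323.62
Net primary income = 496.95 - 1059.66 = -562.71
Net secondary income = -23.43
Current account = 323.62 + (-562.71) + (-23.43) = -262.52
Financial account = -(-262.52 + (-172.74)) = 435.26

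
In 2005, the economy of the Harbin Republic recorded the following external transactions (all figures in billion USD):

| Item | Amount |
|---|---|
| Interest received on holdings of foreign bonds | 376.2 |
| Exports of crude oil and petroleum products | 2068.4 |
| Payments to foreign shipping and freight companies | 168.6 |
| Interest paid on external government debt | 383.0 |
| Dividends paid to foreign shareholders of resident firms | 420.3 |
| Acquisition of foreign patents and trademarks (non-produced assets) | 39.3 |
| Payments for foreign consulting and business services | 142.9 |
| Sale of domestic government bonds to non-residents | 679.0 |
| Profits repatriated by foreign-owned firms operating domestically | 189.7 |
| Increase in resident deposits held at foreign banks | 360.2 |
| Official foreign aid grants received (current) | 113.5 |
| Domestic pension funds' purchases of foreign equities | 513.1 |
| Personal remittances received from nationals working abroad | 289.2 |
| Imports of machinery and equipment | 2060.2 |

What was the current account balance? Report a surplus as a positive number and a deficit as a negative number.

-517.4

Goods: -2060.2 + 2068.4 = 8.2
Services: -142.9 - 168.6 = -311.5
Primary income: -420.3 - 383.0 - 189.7 + 376.2 = -616.8
Secondary income: 113.5 + 289.2 = 402.7
Current account = 8.2 + (-311.5) + (-616.8) + 402.7 = -517.4
(Excluded from the current account — capital account: acquisition of foreign patents and trademarks (non-produced assets) 39.3; financial account: sale of domestic government bonds to non-residents 679.0, increase in resident deposits held at foreign banks 360.2, domestic pension funds' purchases of foreign equities 513.1.)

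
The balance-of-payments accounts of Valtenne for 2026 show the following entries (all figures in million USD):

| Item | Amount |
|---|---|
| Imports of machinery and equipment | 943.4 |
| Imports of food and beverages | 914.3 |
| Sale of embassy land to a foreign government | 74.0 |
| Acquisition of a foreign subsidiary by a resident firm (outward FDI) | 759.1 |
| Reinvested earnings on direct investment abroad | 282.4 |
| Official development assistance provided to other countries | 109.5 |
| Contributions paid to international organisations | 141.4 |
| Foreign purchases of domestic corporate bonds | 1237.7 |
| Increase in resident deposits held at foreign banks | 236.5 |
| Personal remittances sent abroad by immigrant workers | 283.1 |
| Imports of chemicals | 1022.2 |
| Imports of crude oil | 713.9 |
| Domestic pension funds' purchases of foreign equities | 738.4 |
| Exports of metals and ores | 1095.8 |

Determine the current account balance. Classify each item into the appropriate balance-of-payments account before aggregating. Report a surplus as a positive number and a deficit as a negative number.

-2749.6

Goods: -914.3 + 1095.8 - 1022.2 - 943.4 - 713.9 = -2498.0
Primary income: 282.4
Secondary income: -109.5 - 283.1 - 141.4 = -534.0
Current account = (-2498.0) + 282.4 + (-534.0) = -2749.6
(Excluded from the current account — capital account: sale of embassy land to a foreign government 74.0; financial account: acquisition of a foreign subsidiary by a resident firm (outward FDI) 759.1, foreign purchases of domestic corporate bonds 1237.7, increase in resident deposits held at foreign banks 236.5, domestic pension funds' purchases of foreign equities 738.4.)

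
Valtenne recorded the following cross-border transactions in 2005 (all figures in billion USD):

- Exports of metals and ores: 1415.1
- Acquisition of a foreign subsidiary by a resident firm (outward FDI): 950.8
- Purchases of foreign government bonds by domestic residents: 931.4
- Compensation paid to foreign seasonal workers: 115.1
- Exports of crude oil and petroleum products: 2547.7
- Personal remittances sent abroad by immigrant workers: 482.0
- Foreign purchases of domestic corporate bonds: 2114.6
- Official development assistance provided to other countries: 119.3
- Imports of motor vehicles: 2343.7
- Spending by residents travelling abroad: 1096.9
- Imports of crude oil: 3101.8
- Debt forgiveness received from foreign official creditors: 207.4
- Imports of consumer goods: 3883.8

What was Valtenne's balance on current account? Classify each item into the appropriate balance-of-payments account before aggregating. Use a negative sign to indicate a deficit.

Goods: 2547.7 - 3101.8 - 3883.8 + 1415.1 - 2343.7 = -5366.5
Services: -1096.9
Primary income: -115.1
Secondary income: -119.3 - 482.0 = -601.3
Current account = (-5366.5) + (-1096.9) + (-115.1) + (-601.3) = -7179.8
(Excluded from the current account — financial account: acquisition of a foreign subsidiary by a resident firm (outward FDI) 950.8, purchases of foreign government bonds by domestic residents 931.4, foreign purchases of domestic corporate bonds 2114.6; capital account: debt forgiveness received from foreign official creditors 207.4.)

-7179.8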